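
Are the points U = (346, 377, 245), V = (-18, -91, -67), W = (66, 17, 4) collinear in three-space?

No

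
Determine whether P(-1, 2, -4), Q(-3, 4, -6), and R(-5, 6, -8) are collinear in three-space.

Yes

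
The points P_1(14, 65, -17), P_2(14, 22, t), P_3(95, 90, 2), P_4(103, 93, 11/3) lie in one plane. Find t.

The points are coplanar iff P_1P_2 · (P_1P_3 × P_1P_4) = 0.
Expanding, this is linear in t: (43)t + (0) = 0.
So t = 0.

0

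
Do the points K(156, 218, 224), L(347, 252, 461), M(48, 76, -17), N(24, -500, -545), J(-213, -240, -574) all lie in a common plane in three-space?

The plane through K, L, M has normal n = KL × KM = (25460, 20435, -23450) and equation n·P = 3173790.
Checking the remaining points: n·N = 3173790, n·J = 3132920.
Since n·J = 3132920 ≠ 3173790, J is off the plane and the points are not all coplanar.

No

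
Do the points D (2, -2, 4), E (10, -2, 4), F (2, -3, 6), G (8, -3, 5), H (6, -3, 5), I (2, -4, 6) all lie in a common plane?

No

The plane through D, E, F has normal n = DE × DF = (0, -16, -8) and equation n·P = 0.
Checking the remaining points: n·G = 8, n·H = 8, n·I = 16.
Since n·G = 8 ≠ 0, G is off the plane and the points are not all coplanar.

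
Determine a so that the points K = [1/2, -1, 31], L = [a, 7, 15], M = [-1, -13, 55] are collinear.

Direction KM = (-3/2, -12, 24). From the y-coordinate of L, the parameter along the line is τ = (7 − (-1))/(-12) = -2/3.
Then a = 1/2 + (-2/3)·(-3/2) = 3/2.

3/2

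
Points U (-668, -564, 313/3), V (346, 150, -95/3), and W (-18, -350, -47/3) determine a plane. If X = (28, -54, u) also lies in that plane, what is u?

41/3

A normal to the plane is n = UV × UW = (-56576, 33280, -247104).
X lies in the plane iff n · UX = 0.
This gives (-247104)u + (3377088) = 0, so u = 41/3.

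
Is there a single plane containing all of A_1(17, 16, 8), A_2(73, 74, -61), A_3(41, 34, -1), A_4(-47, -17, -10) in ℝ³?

With A_1 as base: A_1A_2 = (56, 58, -69), A_1A_3 = (24, 18, -9), A_1A_4 = (-64, -33, -18).
A_1A_3 × A_1A_4 = (-621, 1008, 360).
A_1A_2 · (A_1A_3 × A_1A_4) = -1152.
Since -1152 ≠ 0, the four points are not coplanar.

No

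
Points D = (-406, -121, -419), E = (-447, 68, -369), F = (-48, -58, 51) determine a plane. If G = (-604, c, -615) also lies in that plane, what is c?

The plane through D, E, F has equation 85680x + 37170y − 70245z = -9850995.
Substituting G: (37170)c + (-8550045) = -9850995, so c = -35.

-35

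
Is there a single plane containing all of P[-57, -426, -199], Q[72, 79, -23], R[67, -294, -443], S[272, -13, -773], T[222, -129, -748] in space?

Yes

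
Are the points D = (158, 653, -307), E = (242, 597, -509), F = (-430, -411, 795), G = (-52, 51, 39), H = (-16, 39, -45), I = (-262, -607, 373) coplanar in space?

The plane through D, E, F has normal n = DE × DF = (-276640, 26208, -122304) and equation n·P = 10952032.
Checking the remaining points: n·G = 10952032, n·H = 10952032, n·I = 10952032.
All equal 10952032, so all 6 points lie in one plane.

Yes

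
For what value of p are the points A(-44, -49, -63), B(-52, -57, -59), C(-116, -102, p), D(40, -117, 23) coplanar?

Normal to plane ABD: n = (-416, 1024, 1216); plane equation n·P = -108480.
Requiring n·C = -108480: (1216)p + (-56192) = -108480.
So p = -43.

-43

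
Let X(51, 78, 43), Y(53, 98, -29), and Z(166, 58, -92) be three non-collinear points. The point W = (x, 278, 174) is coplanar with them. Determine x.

-410

Coplanarity requires XY · (XZ × XW) = 0.
XY = (2, 20, -72), XZ = (115, -20, -135); the triple product is linear in x with coefficient -4140 and constant term -1697400.
Setting it to zero: x = -410.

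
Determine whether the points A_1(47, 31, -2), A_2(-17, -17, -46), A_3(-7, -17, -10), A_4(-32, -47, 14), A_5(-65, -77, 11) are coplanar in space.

No

The plane through A_1, A_2, A_3 has normal n = A_1A_2 × A_1A_3 = (-1728, 1864, 480) and equation n·P = -24392.
Checking the remaining points: n·A_4 = -25592, n·A_5 = -25928.
Since n·A_4 = -25592 ≠ -24392, A_4 is off the plane and the points are not all coplanar.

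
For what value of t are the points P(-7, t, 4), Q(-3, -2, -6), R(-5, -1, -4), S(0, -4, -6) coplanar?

-1

The points are coplanar iff PQ · (PR × PS) = 0.
Expanding, this is linear in t: (-6)t + (-6) = 0.
So t = -1.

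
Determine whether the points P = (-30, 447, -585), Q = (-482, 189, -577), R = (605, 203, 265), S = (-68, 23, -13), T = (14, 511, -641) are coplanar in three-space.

The plane through P, Q, R has normal n = PQ × PR = (-217348, 389280, 274118) and equation n·X = 20169570.
Checking the remaining points: n·S = 20169570, n·T = 20169570.
All equal 20169570, so all 5 points lie in one plane.

Yes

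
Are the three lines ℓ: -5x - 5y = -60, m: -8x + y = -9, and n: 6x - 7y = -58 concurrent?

Lines aᵢx + bᵢy = cᵢ with pairwise distinct directions are concurrent exactly when det[aᵢ bᵢ cᵢ] = 0.
Here the determinant is 195.
Nonzero, so no common point exists.

No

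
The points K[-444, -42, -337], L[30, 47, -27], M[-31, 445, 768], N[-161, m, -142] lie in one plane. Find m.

16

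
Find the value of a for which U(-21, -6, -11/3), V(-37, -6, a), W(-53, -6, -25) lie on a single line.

-43/3

Collinearity requires UV × UW = 0; each component is linear in a.
The y-component gives (-32)a + (-1376/3) = 0, so a = -43/3.
The remaining components then also vanish.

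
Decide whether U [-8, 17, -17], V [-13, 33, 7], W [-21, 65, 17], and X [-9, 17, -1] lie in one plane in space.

With U as base: UV = (-5, 16, 24), UW = (-13, 48, 34), UX = (-1, 0, 16).
UW × UX = (768, 174, 48).
UV · (UW × UX) = 96.
Since 96 ≠ 0, the four points are not coplanar.

No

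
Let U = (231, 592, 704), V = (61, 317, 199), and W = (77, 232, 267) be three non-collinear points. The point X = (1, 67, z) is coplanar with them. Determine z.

49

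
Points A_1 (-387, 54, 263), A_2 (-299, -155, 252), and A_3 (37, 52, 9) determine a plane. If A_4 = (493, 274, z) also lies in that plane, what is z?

The plane through A_1, A_2, A_3 has equation 53064x + 17688y + 88440z = 3679104.
Substituting A_4: (88440)z + (31007064) = 3679104, so z = -309.

-309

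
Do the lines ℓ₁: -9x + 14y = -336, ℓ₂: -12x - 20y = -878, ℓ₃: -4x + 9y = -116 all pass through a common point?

No

Lines aᵢx + bᵢy = cᵢ with pairwise distinct directions are concurrent exactly when det[aᵢ bᵢ cᵢ] = 0.
Here the determinant is 850.
Nonzero, so no common point exists.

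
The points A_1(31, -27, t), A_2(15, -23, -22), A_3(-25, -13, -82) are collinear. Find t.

Collinearity requires A_1A_2 × A_1A_3 = 0; each component is linear in t.
The x-component gives (10)t + (-20) = 0, so t = 2.
The remaining components then also vanish.

2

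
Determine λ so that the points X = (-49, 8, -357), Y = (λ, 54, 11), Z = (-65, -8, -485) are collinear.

Collinearity requires XY × XZ = 0; each component is linear in λ.
The y-component gives (128)λ + (384) = 0, so λ = -3.
The remaining components then also vanish.

-3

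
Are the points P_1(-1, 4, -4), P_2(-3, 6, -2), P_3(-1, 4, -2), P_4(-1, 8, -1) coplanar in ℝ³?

No

With P_1 as base: P_1P_2 = (-2, 2, 2), P_1P_3 = (0, 0, 2), P_1P_4 = (0, 4, 3).
P_1P_3 × P_1P_4 = (-8, 0, 0).
P_1P_2 · (P_1P_3 × P_1P_4) = 16.
Since 16 ≠ 0, the four points are not coplanar.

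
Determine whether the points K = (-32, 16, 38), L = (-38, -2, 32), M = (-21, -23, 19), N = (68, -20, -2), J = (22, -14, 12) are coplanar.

Yes

The plane through K, L, M has normal n = KL × KM = (108, -180, 432) and equation n·P = 10080.
Checking the remaining points: n·N = 10080, n·J = 10080.
All equal 10080, so all 5 points lie in one plane.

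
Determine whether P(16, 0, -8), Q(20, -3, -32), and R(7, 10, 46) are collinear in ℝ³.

PQ = (4, -3, -24), PR = (-9, 10, 54).
PQ × PR = (78, 0, 13).
The cross product is nonzero, so the points do not lie on one line.

No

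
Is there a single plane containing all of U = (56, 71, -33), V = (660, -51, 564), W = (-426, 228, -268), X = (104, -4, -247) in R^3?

A normal to the plane through U, V, W is n = UV × UW = (-65059, -145814, 36024).
The plane has equation n·P = -15184890. For X: n·X = -15080808.
-15080808 ≠ -15184890, so X is off the plane.

No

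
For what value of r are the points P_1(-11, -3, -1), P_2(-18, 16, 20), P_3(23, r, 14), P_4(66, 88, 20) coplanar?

44

Normal to plane P_1P_2P_4: n = (-1512, 1764, -2100); plane equation n·P = 13440.
Requiring n·P_3 = 13440: (1764)r + (-64176) = 13440.
So r = 44.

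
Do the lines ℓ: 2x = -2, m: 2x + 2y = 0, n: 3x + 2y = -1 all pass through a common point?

Yes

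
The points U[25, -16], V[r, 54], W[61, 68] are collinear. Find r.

55

Collinearity: (V − U) must be parallel to (W − U) = (36, 84).
Cross-multiplying the components: (r − 25)·(84) = (70)·(36).
Solving gives r = 55.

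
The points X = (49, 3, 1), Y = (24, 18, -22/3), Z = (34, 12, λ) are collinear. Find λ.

Collinearity requires XY × XZ = 0; each component is linear in λ.
The x-component gives (15)λ + (60) = 0, so λ = -4.
The remaining components then also vanish.

-4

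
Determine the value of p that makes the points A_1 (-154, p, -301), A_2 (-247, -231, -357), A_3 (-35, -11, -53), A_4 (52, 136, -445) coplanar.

-126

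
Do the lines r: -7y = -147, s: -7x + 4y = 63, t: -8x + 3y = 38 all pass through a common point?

No

Intersecting r and s: solving the 2×2 system gives (x, y) = (3, 21).
Substitute into t: (-8)(3) + (3)(21) = 39.
But t requires 38 ≠ 39, so the three lines have no common point.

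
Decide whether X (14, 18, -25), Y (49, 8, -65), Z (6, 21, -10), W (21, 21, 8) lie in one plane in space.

Yes

The four points are coplanar iff the 3×3 determinant with rows XY, XZ, XW is zero.
Rows: (35, -10, -40), (-8, 3, 15), (7, 3, 33).
Expanding along the first row: (35)(54) − (-10)(-369) + (-40)(-45) = 0.
Zero determinant ⇒ coplanar.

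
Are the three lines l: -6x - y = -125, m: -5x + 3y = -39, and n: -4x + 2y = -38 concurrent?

Yes

Intersecting l and m: solving the 2×2 system gives (x, y) = (18, 17).
Substitute into n: (-4)(18) + (2)(17) = -38.
This equals -38, so (18, 17) lies on all three lines and they are concurrent.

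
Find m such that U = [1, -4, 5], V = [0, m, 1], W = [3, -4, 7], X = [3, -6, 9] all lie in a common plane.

-1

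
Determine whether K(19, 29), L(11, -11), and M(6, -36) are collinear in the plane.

Yes

KL = (-8, -40), KM = (-13, -65).
det[KL; KM] = (-8)(-65) − (-40)(-13) = 0.
The determinant is zero, so the points are collinear.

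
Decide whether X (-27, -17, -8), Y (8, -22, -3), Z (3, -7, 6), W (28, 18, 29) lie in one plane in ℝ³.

Yes

The four points are coplanar iff the 3×3 determinant with rows XY, XZ, XW is zero.
Rows: (35, -5, 5), (30, 10, 14), (55, 35, 37).
Expanding along the first row: (35)(-120) − (-5)(340) + (5)(500) = 0.
Zero determinant ⇒ coplanar.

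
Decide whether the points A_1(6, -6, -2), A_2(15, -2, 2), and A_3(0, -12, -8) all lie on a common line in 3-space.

A_1A_2 = (9, 4, 4), A_1A_3 = (-6, -6, -6).
Comparing components 3 and 1: (4)(-6) − (9)(-6) = 30 ≠ 0, so A_1A_2 and A_1A_3 are not parallel and the points are not collinear.

No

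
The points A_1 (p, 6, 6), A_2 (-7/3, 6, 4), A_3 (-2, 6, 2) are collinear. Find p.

Collinearity requires A_1A_2 × A_1A_3 = 0; each component is linear in p.
The y-component gives (-2)p + (-16/3) = 0, so p = -8/3.
The remaining components then also vanish.

-8/3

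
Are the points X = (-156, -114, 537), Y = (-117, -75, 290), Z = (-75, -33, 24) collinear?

Yes

XY = (39, 39, -247), XZ = (81, 81, -513).
XY × XZ = (0, 0, 0).
The cross product vanishes, so the three points are collinear.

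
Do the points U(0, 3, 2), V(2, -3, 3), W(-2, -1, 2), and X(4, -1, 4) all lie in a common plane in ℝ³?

With U as base: UV = (2, -6, 1), UW = (-2, -4, 0), UX = (4, -4, 2).
UW × UX = (-8, 4, 24).
UV · (UW × UX) = -16.
Since -16 ≠ 0, the four points are not coplanar.

No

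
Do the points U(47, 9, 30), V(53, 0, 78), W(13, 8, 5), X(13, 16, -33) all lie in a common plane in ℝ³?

Yes

With U as base: UV = (6, -9, 48), UW = (-34, -1, -25), UX = (-34, 7, -63).
UW × UX = (238, -1292, -272).
UV · (UW × UX) = 0.
The scalar triple product vanishes, so the four points are coplanar.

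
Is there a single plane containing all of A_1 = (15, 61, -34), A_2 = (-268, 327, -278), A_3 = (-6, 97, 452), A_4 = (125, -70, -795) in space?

With A_1 as base: A_1A_2 = (-283, 266, -244), A_1A_3 = (-21, 36, 486), A_1A_4 = (110, -131, -761).
A_1A_3 × A_1A_4 = (36270, 37479, -1209).
A_1A_2 · (A_1A_3 × A_1A_4) = 0.
The scalar triple product vanishes, so the four points are coplanar.

Yes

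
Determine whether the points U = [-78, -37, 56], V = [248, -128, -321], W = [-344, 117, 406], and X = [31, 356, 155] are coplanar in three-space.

With U as base: UV = (326, -91, -377), UW = (-266, 154, 350), UX = (109, 393, 99).
UW × UX = (-122304, 64484, -121324).
UV · (UW × UX) = 0.
The scalar triple product vanishes, so the four points are coplanar.

Yes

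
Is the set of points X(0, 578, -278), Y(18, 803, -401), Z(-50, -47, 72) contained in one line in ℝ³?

XY = (18, 225, -123), XZ = (-50, -625, 350).
Comparing components 2 and 3: (225)(350) − (-123)(-625) = 1875 ≠ 0, so XY and XZ are not parallel and the points are not collinear.

No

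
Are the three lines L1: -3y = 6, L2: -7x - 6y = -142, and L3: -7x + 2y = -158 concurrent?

Yes

Lines aᵢx + bᵢy = cᵢ with pairwise distinct directions are concurrent exactly when det[aᵢ bᵢ cᵢ] = 0.
Here the determinant is 0.
It vanishes, so the lines are concurrent at (22, -2).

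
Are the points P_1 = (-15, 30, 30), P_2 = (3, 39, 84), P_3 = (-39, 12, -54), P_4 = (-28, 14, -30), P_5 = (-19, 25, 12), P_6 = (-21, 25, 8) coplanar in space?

The plane through P_1, P_2, P_3 has normal n = P_1P_2 × P_1P_3 = (216, 216, -108) and equation n·P = 0.
Checking the remaining points: n·P_4 = 216, n·P_5 = 0, n·P_6 = 0.
Since n·P_4 = 216 ≠ 0, P_4 is off the plane and the points are not all coplanar.

No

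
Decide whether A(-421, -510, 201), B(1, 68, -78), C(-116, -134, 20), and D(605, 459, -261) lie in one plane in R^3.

No

With A as base: AB = (422, 578, -279), AC = (305, 376, -181), AD = (1026, 969, -462).
AC × AD = (1677, -44796, -90231).
AB · (AC × AD) = -9945.
Since -9945 ≠ 0, the four points are not coplanar.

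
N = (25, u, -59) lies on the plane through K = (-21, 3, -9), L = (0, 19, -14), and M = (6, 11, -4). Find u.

81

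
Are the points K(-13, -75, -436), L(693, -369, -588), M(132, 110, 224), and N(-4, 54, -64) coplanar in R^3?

Yes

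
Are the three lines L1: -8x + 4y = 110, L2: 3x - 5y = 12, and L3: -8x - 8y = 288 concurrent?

No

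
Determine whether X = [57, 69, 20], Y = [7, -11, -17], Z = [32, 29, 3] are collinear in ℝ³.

No

XY = (-50, -80, -37), XZ = (-25, -40, -17).
Comparing components 2 and 3: (-80)(-17) − (-37)(-40) = -120 ≠ 0, so XY and XZ are not parallel and the points are not collinear.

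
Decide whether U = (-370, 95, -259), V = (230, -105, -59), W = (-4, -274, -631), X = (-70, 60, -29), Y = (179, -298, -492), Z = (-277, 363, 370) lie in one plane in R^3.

No

The plane through U, V, W has normal n = UV × UW = (148200, 296400, -148200) and equation n·P = 11707800.
Checking the remaining points: n·X = 11707800, n·Y = 11115000, n·Z = 11707800.
Since n·Y = 11115000 ≠ 11707800, Y is off the plane and the points are not all coplanar.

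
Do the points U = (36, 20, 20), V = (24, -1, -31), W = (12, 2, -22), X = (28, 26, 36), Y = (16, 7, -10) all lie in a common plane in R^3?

The plane through U, V, W has normal n = UV × UW = (-36, 720, -288) and equation n·P = 7344.
Checking the remaining points: n·X = 7344, n·Y = 7344.
All equal 7344, so all 5 points lie in one plane.

Yes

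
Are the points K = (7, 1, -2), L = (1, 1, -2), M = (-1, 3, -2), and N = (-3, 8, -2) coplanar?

With K as base: KL = (-6, 0, 0), KM = (-8, 2, 0), KN = (-10, 7, 0).
KM × KN = (0, 0, -36).
KL · (KM × KN) = 0.
The scalar triple product vanishes, so the four points are coplanar.

Yes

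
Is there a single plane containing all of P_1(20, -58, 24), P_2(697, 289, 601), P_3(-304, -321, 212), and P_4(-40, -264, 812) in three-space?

A normal to the plane through P_1, P_2, P_3 is n = P_1P_2 × P_1P_3 = (216987, -314224, -65623).
The plane has equation n·P = 20989780. For P_4: n·P_4 = 20989780.
Equal, so P_4 lies in the plane and all four are coplanar.

Yes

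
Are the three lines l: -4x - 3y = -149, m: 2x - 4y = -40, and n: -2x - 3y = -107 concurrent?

No

Intersecting l and m: solving the 2×2 system gives (x, y) = (238/11, 229/11).
Substitute into n: (-2)(238/11) + (-3)(229/11) = -1163/11.
But n requires -107 ≠ -1163/11, so the three lines have no common point.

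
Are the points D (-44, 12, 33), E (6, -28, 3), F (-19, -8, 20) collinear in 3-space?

DE = (50, -40, -30), DF = (25, -20, -13).
DE × DF = (-80, -100, 0).
The cross product is nonzero, so the points do not lie on one line.

No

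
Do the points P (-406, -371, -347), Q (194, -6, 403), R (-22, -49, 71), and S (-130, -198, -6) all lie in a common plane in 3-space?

No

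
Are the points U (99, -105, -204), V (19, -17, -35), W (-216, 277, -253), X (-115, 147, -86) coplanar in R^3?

With U as base: UV = (-80, 88, 169), UW = (-315, 382, -49), UX = (-214, 252, 118).
UW × UX = (57424, 47656, 2368).
UV · (UW × UX) = 0.
The scalar triple product vanishes, so the four points are coplanar.

Yes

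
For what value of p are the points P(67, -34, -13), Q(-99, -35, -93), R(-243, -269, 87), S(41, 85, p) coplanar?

-153

The points are coplanar iff PQ · (PR × PS) = 0.
Expanding, this is linear in p: (38700)p + (5921100) = 0.
So p = -153.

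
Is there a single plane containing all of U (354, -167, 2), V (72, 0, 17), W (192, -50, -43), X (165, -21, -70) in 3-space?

No

A normal to the plane through U, V, W is n = UV × UW = (-9270, -15120, -5940).
The plane has equation n·P = -768420. For X: n·X = -796230.
-796230 ≠ -768420, so X is off the plane.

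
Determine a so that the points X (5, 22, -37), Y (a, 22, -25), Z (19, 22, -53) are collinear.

Direction XZ = (14, 0, -16). From the z-coordinate of Y, the parameter along the line is τ = (-25 − (-37))/(-16) = -3/4.
Then a = 5 + (-3/4)·(14) = -11/2.

-11/2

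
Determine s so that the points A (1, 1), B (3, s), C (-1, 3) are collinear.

-1

The three points are collinear iff det[AB; AC] = 0.
This determinant is linear in s: (2)s + (2) = 0, so s = -1.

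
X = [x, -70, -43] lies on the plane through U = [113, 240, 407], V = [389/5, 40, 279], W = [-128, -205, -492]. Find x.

-41/5

Coplanarity requires UV · (UW × UX) = 0.
UV = (-176/5, -200, -128), UW = (-241, -445, -899); the triple product is linear in x with coefficient 122840 and constant term 1007288.
Setting it to zero: x = -41/5.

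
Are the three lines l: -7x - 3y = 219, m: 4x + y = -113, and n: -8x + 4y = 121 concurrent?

No

Intersecting l and m: solving the 2×2 system gives (x, y) = (-24, -17).
Substitute into n: (-8)(-24) + (4)(-17) = 124.
But n requires 121 ≠ 124, so the three lines have no common point.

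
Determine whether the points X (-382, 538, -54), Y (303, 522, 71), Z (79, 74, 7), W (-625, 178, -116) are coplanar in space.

A normal to the plane through X, Y, Z is n = XY × XZ = (57024, 15840, -310464).
The plane has equation n·P = 3503808. For W: n·W = 3193344.
3193344 ≠ 3503808, so W is off the plane.

No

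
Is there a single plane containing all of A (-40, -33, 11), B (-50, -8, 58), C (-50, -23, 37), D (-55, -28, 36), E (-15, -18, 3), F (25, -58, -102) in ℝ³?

No

The plane through A, B, C has normal n = AB × AC = (180, -210, 150) and equation n·P = 1380.
Checking the remaining points: n·D = 1380, n·E = 1530, n·F = 1380.
Since n·E = 1530 ≠ 1380, E is off the plane and the points are not all coplanar.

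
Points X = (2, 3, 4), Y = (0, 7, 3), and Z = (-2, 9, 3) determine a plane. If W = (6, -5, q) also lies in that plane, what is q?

The plane through X, Y, Z has equation 2x + 2y + 4z = 26.
Substituting W: (4)q + (2) = 26, so q = 6.

6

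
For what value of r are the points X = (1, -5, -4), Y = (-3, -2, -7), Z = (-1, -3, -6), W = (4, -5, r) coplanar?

-4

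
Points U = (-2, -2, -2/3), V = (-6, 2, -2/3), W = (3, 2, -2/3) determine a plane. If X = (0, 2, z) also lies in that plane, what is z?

A normal to the plane is n = UV × UW = (0, 0, -36).
X lies in the plane iff n · UX = 0.
This gives (-36)z + (-24) = 0, so z = -2/3.

-2/3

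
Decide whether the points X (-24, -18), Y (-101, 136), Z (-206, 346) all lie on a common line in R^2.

XY = (-77, 154), XZ = (-182, 364).
Twice the signed area of △XYZ is (-77)(364) − (154)(-182) = 0.
The triangle is degenerate (zero area), so the points are collinear.

Yes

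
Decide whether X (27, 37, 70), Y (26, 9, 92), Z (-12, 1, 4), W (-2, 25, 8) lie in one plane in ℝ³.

With X as base: XY = (-1, -28, 22), XZ = (-39, -36, -66), XW = (-29, -12, -62).
XZ × XW = (1440, -504, -576).
XY · (XZ × XW) = 0.
The scalar triple product vanishes, so the four points are coplanar.

Yes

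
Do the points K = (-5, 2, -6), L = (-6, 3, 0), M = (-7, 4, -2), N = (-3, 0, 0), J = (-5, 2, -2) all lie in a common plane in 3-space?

Yes

The plane through K, L, M has normal n = KL × KM = (-8, -8, 0) and equation n·P = 24.
Checking the remaining points: n·N = 24, n·J = 24.
All equal 24, so all 5 points lie in one plane.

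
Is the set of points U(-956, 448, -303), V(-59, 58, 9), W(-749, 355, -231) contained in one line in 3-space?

No

UV = (897, -390, 312), UW = (207, -93, 72).
Comparing components 2 and 3: (-390)(72) − (312)(-93) = 936 ≠ 0, so UV and UW are not parallel and the points are not collinear.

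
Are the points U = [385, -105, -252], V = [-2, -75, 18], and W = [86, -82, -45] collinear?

No

UV = (-387, 30, 270), UW = (-299, 23, 207).
UV × UW = (0, -621, 69).
The cross product is nonzero, so the points do not lie on one line.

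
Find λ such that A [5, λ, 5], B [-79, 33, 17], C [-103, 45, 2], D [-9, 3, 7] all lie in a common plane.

-3

Coplanarity ⇔ det[AB; AC; AD] = 0.
Expanding, this is linear in λ: (1290)λ + (3870) = 0.
So λ = -3.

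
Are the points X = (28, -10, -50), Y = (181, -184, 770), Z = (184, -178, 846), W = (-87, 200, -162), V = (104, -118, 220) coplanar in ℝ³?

Yes

The plane through X, Y, Z has normal n = XY × XZ = (-18144, -9168, 1440) and equation n·P = -488352.
Checking the remaining points: n·W = -488352, n·V = -488352.
All equal -488352, so all 5 points lie in one plane.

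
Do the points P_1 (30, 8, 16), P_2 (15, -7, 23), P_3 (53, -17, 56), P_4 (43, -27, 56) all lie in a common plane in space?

No

The four points are coplanar iff the 3×3 determinant with rows P_1P_2, P_1P_3, P_1P_4 is zero.
Rows: (-15, -15, 7), (23, -25, 40), (13, -35, 40).
Expanding along the first row: (-15)(400) − (-15)(400) + (7)(-480) = -3360.
Nonzero ⇒ not coplanar.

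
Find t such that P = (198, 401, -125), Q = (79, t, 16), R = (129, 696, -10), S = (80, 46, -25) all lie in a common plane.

400

Normal to plane PRS: n = (70325, -6670, 59305); plane equation n·X = 3836555.
Requiring n·Q = 3836555: (-6670)t + (6504555) = 3836555.
So t = 400.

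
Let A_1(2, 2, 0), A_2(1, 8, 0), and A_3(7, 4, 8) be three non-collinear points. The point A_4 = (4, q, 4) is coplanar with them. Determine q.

6

The plane through A_1, A_2, A_3 has equation 48x + 8y − 32z = 112.
Substituting A_4: (8)q + (64) = 112, so q = 6.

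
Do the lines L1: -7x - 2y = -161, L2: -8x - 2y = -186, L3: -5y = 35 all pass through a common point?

Intersecting L1 and L2: solving the 2×2 system gives (x, y) = (25, -7).
Substitute into L3: (0)(25) + (-5)(-7) = 35.
This equals 35, so (25, -7) lies on all three lines and they are concurrent.

Yes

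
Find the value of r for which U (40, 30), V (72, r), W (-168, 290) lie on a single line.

-10

The three points are collinear iff det[UV; UW] = 0.
This determinant is linear in r: (208)r + (2080) = 0, so r = -10.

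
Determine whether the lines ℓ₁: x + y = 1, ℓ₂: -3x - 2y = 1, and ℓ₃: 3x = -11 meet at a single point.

No

Intersecting ℓ₁ and ℓ₂: solving the 2×2 system gives (x, y) = (-3, 4).
Substitute into ℓ₃: (3)(-3) + (0)(4) = -9.
But ℓ₃ requires -11 ≠ -9, so the three lines have no common point.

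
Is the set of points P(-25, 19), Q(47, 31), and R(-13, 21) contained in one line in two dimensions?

Yes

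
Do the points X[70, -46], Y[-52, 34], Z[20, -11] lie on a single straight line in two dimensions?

No

XY = (-122, 80), XZ = (-50, 35).
det[XY; XZ] = (-122)(35) − (80)(-50) = -270.
The determinant is nonzero, so they are not collinear.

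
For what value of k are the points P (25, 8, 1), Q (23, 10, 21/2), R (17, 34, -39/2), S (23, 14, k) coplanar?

Normal to plane PQR: n = (-288, -117, -36); plane equation n·X = -8172.
Requiring n·S = -8172: (-36)k + (-8262) = -8172.
So k = -5/2.

-5/2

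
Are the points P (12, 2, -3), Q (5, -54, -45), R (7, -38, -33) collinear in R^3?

PQ = (-7, -56, -42), PR = (-5, -40, -30).
PQ × PR = (0, 0, 0).
The cross product vanishes, so the three points are collinear.

Yes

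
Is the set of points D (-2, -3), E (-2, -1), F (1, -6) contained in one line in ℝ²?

DE = (0, 2), DF = (3, -3).
If collinear, DF would be a scalar multiple of DE. But (0)·(-3) ≠ (2)·(3) (difference -6), so they are not parallel; the points are not collinear.

No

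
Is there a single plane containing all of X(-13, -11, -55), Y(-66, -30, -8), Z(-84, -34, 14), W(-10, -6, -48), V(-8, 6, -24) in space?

No

The plane through X, Y, Z has normal n = XY × XZ = (-230, 320, -130) and equation n·P = 6620.
Checking the remaining points: n·W = 6620, n·V = 6880.
Since n·V = 6880 ≠ 6620, V is off the plane and the points are not all coplanar.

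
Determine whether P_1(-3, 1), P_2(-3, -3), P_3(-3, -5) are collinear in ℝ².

P_1P_2 = (0, -4), P_1P_3 = (0, -6).
Checking proportionality: P_1P_3 = 3/2·P_1P_2, so the vectors are parallel and the points are collinear.

Yes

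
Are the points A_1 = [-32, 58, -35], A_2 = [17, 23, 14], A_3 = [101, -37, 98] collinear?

Yes

A_1A_2 = (49, -35, 49), A_1A_3 = (133, -95, 133).
A_1A_2 × A_1A_3 = (0, 0, 0).
The cross product vanishes, so the three points are collinear.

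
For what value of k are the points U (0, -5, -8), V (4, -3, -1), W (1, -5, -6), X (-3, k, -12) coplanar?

Coplanarity ⇔ det[UV; UW; UX] = 0.
Expanding, this is linear in k: (-1)k + (-9) = 0.
So k = -9.

-9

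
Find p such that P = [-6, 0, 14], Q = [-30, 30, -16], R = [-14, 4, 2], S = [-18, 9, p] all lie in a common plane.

Coplanarity ⇔ det[PQ; PR; PS] = 0.
Expanding, this is linear in p: (144)p + (432) = 0.
So p = -3.

-3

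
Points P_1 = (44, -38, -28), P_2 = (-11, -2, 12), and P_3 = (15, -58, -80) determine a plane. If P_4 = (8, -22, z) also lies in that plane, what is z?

-16

Coplanarity requires P_1P_2 · (P_1P_3 × P_1P_4) = 0.
P_1P_2 = (-55, 36, 40), P_1P_3 = (-29, -20, -52); the triple product is linear in z with coefficient 2144 and constant term 34304.
Setting it to zero: z = -16.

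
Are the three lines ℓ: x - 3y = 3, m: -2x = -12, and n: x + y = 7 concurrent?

Yes

Lines aᵢx + bᵢy = cᵢ with pairwise distinct directions are concurrent exactly when det[aᵢ bᵢ cᵢ] = 0.
Here the determinant is 0.
It vanishes, so the lines are concurrent at (6, 1).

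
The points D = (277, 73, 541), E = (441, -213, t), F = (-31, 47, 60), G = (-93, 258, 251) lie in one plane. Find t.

Normal to plane DFG: n = (96525, 88650, -66600); plane equation n·P = -2821725.
Requiring n·E = -2821725: (-66600)t + (23685075) = -2821725.
So t = 398.

398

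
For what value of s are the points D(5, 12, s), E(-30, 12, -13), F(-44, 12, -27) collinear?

Collinearity requires DE × DF = 0; each component is linear in s.
The y-component gives (14)s + (-308) = 0, so s = 22.
The remaining components then also vanish.

22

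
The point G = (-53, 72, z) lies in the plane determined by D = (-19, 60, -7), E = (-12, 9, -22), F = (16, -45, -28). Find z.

-19

A normal to the plane is n = DE × DF = (-504, -378, 1050).
G lies in the plane iff n · DG = 0.
This gives (1050)z + (19950) = 0, so z = -19.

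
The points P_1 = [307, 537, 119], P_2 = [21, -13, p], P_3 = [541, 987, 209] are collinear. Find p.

Collinearity requires P_1P_2 × P_1P_3 = 0; each component is linear in p.
The x-component gives (-450)p + (4050) = 0, so p = 9.
The remaining components then also vanish.

9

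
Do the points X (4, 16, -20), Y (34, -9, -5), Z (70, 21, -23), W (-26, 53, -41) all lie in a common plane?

With X as base: XY = (30, -25, 15), XZ = (66, 5, -3), XW = (-30, 37, -21).
XZ × XW = (6, 1476, 2592).
XY · (XZ × XW) = 2160.
Since 2160 ≠ 0, the four points are not coplanar.

No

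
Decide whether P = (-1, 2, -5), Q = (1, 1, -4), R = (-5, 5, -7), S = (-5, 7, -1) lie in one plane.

The four points are coplanar iff the 3×3 determinant with rows PQ, PR, PS is zero.
Rows: (2, -1, 1), (-4, 3, -2), (-4, 5, 4).
Expanding along the first row: (2)(22) − (-1)(-24) + (1)(-8) = 12.
Nonzero ⇒ not coplanar.

No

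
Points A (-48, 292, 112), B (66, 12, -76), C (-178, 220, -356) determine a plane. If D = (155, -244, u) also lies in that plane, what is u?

Coplanarity requires AB · (AC × AD) = 0.
AB = (114, -280, -188), AC = (-130, -72, -468); the triple product is linear in u with coefficient -44608 and constant term -12847104.
Setting it to zero: u = -288.

-288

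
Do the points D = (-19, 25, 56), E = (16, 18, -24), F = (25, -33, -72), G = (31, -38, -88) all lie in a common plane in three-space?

No

The four points are coplanar iff the 3×3 determinant with rows DE, DF, DG is zero.
Rows: (35, -7, -80), (44, -58, -128), (50, -63, -144).
Expanding along the first row: (35)(288) − (-7)(64) + (-80)(128) = 288.
Nonzero ⇒ not coplanar.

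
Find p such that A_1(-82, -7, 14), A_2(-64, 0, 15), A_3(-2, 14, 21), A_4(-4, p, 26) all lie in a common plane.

Normal to plane A_1A_2A_3: n = (28, -46, -182); plane equation n·P = -4522.
Requiring n·A_4 = -4522: (-46)p + (-4844) = -4522.
So p = -7.

-7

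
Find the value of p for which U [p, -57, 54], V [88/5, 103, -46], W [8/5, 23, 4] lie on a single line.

Direction VW = (-16, -80, 50). From the y-coordinate of U, the parameter along the line is τ = (-57 − 103)/(-80) = 2.
Then p = 88/5 + 2·(-16) = -72/5.

-72/5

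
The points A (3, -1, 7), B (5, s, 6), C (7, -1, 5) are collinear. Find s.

Direction AC = (4, 0, -2). From the x-coordinate of B, the parameter along the line is τ = (5 − 3)/4 = 1/2.
Then s = (-1) + 1/2·(0) = -1.

-1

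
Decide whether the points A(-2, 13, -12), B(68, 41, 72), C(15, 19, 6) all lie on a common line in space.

No

AB = (70, 28, 84), AC = (17, 6, 18).
AB × AC = (0, 168, -56).
The cross product is nonzero, so the points do not lie on one line.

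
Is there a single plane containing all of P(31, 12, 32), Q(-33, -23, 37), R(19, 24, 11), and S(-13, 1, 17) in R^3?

A normal to the plane through P, Q, R is n = PQ × PR = (675, -1404, -1188).
The plane has equation n·X = -33939. For S: n·S = -30375.
-30375 ≠ -33939, so S is off the plane.

No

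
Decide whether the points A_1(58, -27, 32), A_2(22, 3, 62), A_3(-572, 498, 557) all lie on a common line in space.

A_1A_2 = (-36, 30, 30), A_1A_3 = (-630, 525, 525).
Each component of A_1A_3 is 35/2 times the corresponding component of A_1A_2, so A_1A_3 = 35/2·A_1A_2 and the points are collinear.

Yes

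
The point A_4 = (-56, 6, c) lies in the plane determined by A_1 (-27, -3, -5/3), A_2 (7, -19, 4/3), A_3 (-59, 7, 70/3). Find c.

64/3

A normal to the plane is n = A_1A_2 × A_1A_3 = (-430, -946, -172).
A_4 lies in the plane iff n · A_1A_4 = 0.
This gives (-172)c + (11008/3) = 0, so c = 64/3.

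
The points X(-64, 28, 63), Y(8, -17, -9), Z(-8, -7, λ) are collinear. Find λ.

7

Collinearity requires XY × XZ = 0; each component is linear in λ.
The x-component gives (-45)λ + (315) = 0, so λ = 7.
The remaining components then also vanish.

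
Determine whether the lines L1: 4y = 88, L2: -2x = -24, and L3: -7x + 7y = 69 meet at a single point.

The three lines meet at one point iff the augmented coefficient matrix [aᵢ bᵢ cᵢ] has rank < 3, i.e. its determinant vanishes.
Here the determinant is -8.
Nonzero, so no common point exists.

No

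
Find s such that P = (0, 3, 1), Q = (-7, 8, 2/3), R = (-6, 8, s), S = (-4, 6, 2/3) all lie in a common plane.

Normal to plane PQS: n = (-2/3, -1, -1); plane equation n·X = -4.
Requiring n·R = -4: (-1)s + (-4) = -4.
So s = 0.

0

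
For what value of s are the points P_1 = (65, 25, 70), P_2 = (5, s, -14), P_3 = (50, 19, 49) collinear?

1

Direction P_1P_3 = (-15, -6, -21). From the x-coordinate of P_2, the parameter along the line is τ = (5 − 65)/(-15) = 4.
Then s = 25 + 4·(-6) = 1.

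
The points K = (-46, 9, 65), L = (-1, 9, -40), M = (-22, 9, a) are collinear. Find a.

9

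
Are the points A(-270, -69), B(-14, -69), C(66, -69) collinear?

AB = (256, 0), AC = (336, 0).
Twice the signed area of △ABC is (256)(0) − (0)(336) = 0.
The triangle is degenerate (zero area), so the points are collinear.

Yes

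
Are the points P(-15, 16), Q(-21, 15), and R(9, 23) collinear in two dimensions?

PQ = (-6, -1), PR = (24, 7).
If collinear, PR would be a scalar multiple of PQ. But (-6)·(7) ≠ (-1)·(24) (difference -18), so they are not parallel; the points are not collinear.

No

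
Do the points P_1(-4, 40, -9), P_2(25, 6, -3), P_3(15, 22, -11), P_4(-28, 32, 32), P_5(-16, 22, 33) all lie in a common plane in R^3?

No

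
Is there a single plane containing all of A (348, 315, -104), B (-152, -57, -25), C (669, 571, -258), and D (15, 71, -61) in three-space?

With A as base: AB = (-500, -372, 79), AC = (321, 256, -154), AD = (-333, -244, 43).
AC × AD = (-26568, 37479, 6924).
AB · (AC × AD) = -111192.
Since -111192 ≠ 0, the four points are not coplanar.

No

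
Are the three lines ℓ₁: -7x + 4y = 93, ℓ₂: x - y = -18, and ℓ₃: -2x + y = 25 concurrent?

The three lines meet at one point iff the augmented coefficient matrix [aᵢ bᵢ cᵢ] has rank < 3, i.e. its determinant vanishes.
Here the determinant is 0.
It vanishes, so the lines are concurrent at (-7, 11).

Yes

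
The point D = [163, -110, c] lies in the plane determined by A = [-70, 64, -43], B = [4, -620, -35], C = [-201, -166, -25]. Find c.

-62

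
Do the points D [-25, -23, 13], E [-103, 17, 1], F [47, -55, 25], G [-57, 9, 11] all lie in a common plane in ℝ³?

With D as base: DE = (-78, 40, -12), DF = (72, -32, 12), DG = (-32, 32, -2).
DF × DG = (-320, -240, 1280).
DE · (DF × DG) = 0.
The scalar triple product vanishes, so the four points are coplanar.

Yes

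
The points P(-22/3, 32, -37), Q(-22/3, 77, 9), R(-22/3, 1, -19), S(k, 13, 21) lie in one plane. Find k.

Coplanarity ⇔ det[PQ; PR; PS] = 0.
Expanding, this is linear in k: (2236)k + (49192/3) = 0.
So k = -22/3.

-22/3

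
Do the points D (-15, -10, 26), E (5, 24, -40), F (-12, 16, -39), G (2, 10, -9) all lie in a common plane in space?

No

A normal to the plane through D, E, F is n = DE × DF = (-494, 1102, 418).
The plane has equation n·P = 7258. For G: n·G = 6270.
6270 ≠ 7258, so G is off the plane.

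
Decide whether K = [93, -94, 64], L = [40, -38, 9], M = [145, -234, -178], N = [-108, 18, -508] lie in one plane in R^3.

A normal to the plane through K, L, M is n = KL × KM = (-21252, -15686, 4508).
The plane has equation n·P = -213440. For N: n·N = -277196.
-277196 ≠ -213440, so N is off the plane.

No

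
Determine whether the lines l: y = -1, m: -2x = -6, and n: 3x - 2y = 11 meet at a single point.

Yes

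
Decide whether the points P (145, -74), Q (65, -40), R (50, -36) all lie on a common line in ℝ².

No

PQ = (-80, 34), PR = (-95, 38).
Twice the signed area of △PQR is (-80)(38) − (34)(-95) = 190.
The area is nonzero, so the three points are not collinear.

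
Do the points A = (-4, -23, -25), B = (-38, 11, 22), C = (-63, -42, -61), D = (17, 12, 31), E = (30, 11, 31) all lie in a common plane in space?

No

The plane through A, B, C has normal n = AB × AC = (-331, -3997, 2652) and equation n·P = 26955.
Checking the remaining points: n·D = 28621, n·E = 28315.
Since n·D = 28621 ≠ 26955, D is off the plane and the points are not all coplanar.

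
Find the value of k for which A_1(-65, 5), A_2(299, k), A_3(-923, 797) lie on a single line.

-331

The three points are collinear iff det[A_1A_2; A_1A_3] = 0.
This determinant is linear in k: (858)k + (283998) = 0, so k = -331.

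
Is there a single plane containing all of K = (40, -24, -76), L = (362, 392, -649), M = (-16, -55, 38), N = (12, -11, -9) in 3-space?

No

A normal to the plane through K, L, M is n = KL × KM = (29661, -4620, 13314).
The plane has equation n·P = 285456. For N: n·N = 286926.
286926 ≠ 285456, so N is off the plane.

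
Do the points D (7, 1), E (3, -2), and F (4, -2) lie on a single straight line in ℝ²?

DE = (-4, -3), DF = (-3, -3).
If collinear, DF would be a scalar multiple of DE. But (-4)·(-3) ≠ (-3)·(-3) (difference 3), so they are not parallel; the points are not collinear.

No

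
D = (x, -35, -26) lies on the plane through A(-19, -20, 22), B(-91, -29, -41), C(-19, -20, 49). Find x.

Coplanarity requires AB · (AC × AD) = 0.
AB = (-72, -9, -63), AC = (0, 0, 27); the triple product is linear in x with coefficient -243 and constant term -33777.
Setting it to zero: x = -139.

-139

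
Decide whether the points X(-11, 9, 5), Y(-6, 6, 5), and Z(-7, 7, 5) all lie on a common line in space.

XY = (5, -3, 0), XZ = (4, -2, 0).
Comparing components 1 and 2: (5)(-2) − (-3)(4) = 2 ≠ 0, so XY and XZ are not parallel and the points are not collinear.

No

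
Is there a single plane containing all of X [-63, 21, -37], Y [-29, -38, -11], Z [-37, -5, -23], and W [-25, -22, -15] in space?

Yes

With X as base: XY = (34, -59, 26), XZ = (26, -26, 14), XW = (38, -43, 22).
XZ × XW = (30, -40, -130).
XY · (XZ × XW) = 0.
The scalar triple product vanishes, so the four points are coplanar.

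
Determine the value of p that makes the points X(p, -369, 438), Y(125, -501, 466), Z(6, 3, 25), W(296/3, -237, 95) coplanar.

214/3

The points are coplanar iff XY · (XZ × XW) = 0.
Expanding, this is linear in p: (70560)p + (-5033280) = 0.
So p = 214/3.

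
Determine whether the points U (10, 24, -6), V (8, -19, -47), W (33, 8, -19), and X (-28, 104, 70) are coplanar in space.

The four points are coplanar iff the 3×3 determinant with rows UV, UW, UX is zero.
Rows: (-2, -43, -41), (23, -16, -13), (-38, 80, 76).
Expanding along the first row: (-2)(-176) − (-43)(1254) + (-41)(1232) = 3762.
Nonzero ⇒ not coplanar.

No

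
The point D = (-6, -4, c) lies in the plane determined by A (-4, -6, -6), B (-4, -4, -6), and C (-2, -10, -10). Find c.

-2

The plane through A, B, C has equation −8x − 4z = 56.
Substituting D: (-4)c + (48) = 56, so c = -2.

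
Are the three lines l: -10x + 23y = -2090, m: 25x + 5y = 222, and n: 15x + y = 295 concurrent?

Lines aᵢx + bᵢy = cᵢ with pairwise distinct directions are concurrent exactly when det[aᵢ bᵢ cᵢ] = 0.
Here the determinant is -1065.
Nonzero, so no common point exists.

No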